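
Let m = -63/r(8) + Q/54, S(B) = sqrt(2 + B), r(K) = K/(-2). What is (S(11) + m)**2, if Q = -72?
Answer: 31801/144 + 173*sqrt(13)/6 ≈ 324.80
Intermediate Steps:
r(K) = -K/2 (r(K) = K*(-1/2) = -K/2)
m = 173/12 (m = -63/((-1/2*8)) - 72/54 = -63/(-4) - 72*1/54 = -63*(-1/4) - 4/3 = 63/4 - 4/3 = 173/12 ≈ 14.417)
(S(11) + m)**2 = (sqrt(2 + 11) + 173/12)**2 = (sqrt(13) + 173/12)**2 = (173/12 + sqrt(13))**2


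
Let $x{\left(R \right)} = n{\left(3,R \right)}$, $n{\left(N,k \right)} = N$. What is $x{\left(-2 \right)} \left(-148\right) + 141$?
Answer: $-303$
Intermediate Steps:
$x{\left(R \right)} = 3$
$x{\left(-2 \right)} \left(-148\right) + 141 = 3 \left(-148\right) + 141 = -444 + 141 = -303$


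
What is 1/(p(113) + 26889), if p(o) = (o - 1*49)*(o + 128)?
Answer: 1/42313 ≈ 2.3633e-5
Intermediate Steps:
p(o) = (-49 + o)*(128 + o) (p(o) = (o - 49)*(128 + o) = (-49 + o)*(128 + o))
1/(p(113) + 26889) = 1/((-6272 + 113**2 + 79*113) + 26889) = 1/((-6272 + 12769 + 8927) + 26889) = 1/(15424 + 26889) = 1/42313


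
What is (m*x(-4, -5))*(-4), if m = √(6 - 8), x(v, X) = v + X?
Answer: 36*I*√2 ≈ 50.912*I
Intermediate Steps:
x(v, X) = X + v
m = I*√2 (m = √(-2) = I*√2 ≈ 1.4142*I)
(m*x(-4, -5))*(-4) = ((I*√2)*(-5 - 4))*(-4) = ((I*√2)*(-9))*(-4) = -9*I*√2*(-4) = 36*I*√2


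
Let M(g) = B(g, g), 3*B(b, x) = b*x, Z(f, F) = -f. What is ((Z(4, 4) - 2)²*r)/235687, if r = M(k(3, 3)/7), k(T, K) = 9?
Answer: 972/11548663 ≈ 8.4166e-5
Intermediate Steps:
B(b, x) = b*x/3 (B(b, x) = (b*x)/3 = b*x/3)
M(g) = g²/3 (M(g) = g*g/3 = g²/3)
r = 27/49 (r = (9/7)²/3 = (⅓)*(81/49) = 27/49 ≈ 0.55102)
((Z(4, 4) - 2)²*r)/235687 = ((-1*4 - 2)²*(27/49))/235687 = ((-4 - 2)²*(27/49))*(1/235687) = ((-6)²*(27/49))*(1/235687) = (36*(27/49))*(1/235687) = (972/49)*(1/235687) = 972/11548663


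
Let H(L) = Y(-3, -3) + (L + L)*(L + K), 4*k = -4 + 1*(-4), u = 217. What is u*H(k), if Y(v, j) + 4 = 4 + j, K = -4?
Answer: 4557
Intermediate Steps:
Y(v, j) = j (Y(v, j) = -4 + (4 + j) = j)
k = -2 (k = (-4 + 1*(-4))/4 = (-4 - 4)/4 = (¼)*(-8) = -2)
H(L) = -3 + 2*L*(-4 + L) (H(L) = -3 + (L + L)*(L - 4) = -3 + (2*L)*(-4 + L) = -3 + 2*L*(-4 + L))
u*H(k) = 217*(-3 - 8*(-2) + 2*(-2)²) = 217*(-3 + 16 + 2*4) = 217*(-3 + 16 + 8) = 217*21 = 4557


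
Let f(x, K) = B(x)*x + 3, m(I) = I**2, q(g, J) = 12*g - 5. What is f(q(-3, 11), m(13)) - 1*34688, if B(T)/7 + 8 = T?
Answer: -20622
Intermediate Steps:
B(T) = -56 + 7*T
q(g, J) = -5 + 12*g
f(x, K) = 3 + x*(-56 + 7*x) (f(x, K) = (-56 + 7*x)*x + 3 = x*(-56 + 7*x) + 3 = 3 + x*(-56 + 7*x))
f(q(-3, 11), m(13)) - 1*34688 = (3 + 7*(-5 + 12*(-3))*(-8 + (-5 + 12*(-3)))) - 1*34688 = (3 + 7*(-5 - 36)*(-8 + (-5 - 36))) - 34688 = (3 + 7*(-41)*(-8 - 41)) - 34688 = (3 + 7*(-41)*(-49)) - 34688 = (3 + 14063) - 34688 = 14066 - 34688 = -20622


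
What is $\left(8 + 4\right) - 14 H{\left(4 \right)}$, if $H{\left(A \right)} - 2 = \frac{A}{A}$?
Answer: $-30$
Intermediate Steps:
$H{\left(A \right)} = 3$ ($H{\left(A \right)} = 2 + \frac{A}{A} = 2 + 1 = 3$)
$\left(8 + 4\right) - 14 H{\left(4 \right)} = \left(8 + 4\right) - 42 = 12 - 42 = -30$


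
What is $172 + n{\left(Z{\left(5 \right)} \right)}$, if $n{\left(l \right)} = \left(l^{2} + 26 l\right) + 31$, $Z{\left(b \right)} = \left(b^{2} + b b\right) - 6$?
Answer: $3283$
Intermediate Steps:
$Z{\left(b \right)} = -6 + 2 b^{2}$ ($Z{\left(b \right)} = \left(b^{2} + b^{2}\right) - 6 = 2 b^{2} - 6 = -6 + 2 b^{2}$)
$n{\left(l \right)} = 31 + l^{2} + 26 l$
$172 + n{\left(Z{\left(5 \right)} \right)} = 172 + \left(31 + \left(-6 + 2 \cdot 5^{2}\right)^{2} + 26 \left(-6 + 2 \cdot 5^{2}\right)\right) = 172 + \left(31 + \left(-6 + 2 \cdot 25\right)^{2} + 26 \left(-6 + 2 \cdot 25\right)\right) = 172 + \left(31 + \left(-6 + 50\right)^{2} + 26 \left(-6 + 50\right)\right) = 172 + \left(31 + 44^{2} + 26 \cdot 44\right) = 172 + \left(31 + 1936 + 1144\right) = 172 + 3111 = 3283$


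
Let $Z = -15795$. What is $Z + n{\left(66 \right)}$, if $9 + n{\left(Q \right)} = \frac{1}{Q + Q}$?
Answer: $- \frac{2086127}{132} \approx -15804.0$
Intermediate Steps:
$n{\left(Q \right)} = -9 + \frac{1}{2 Q}$ ($n{\left(Q \right)} = -9 + \frac{1}{Q + Q} = -9 + \frac{1}{2 Q}$)
$Z + n{\left(66 \right)} = -15795 - \left(9 - \frac{1}{2 \cdot 66}\right) = -15795 + \left(-9 + \frac{1}{2} \cdot \frac{1}{66}\right) = -15795 + \left(-9 + \frac{1}{132}\right) = -15795 - \frac{1187}{132} = - \frac{2086127}{132}$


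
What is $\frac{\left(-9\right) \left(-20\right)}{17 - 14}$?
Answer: $60$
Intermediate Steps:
$\frac{\left(-9\right) \left(-20\right)}{17 - 14} = \frac{180}{3} = 180 \cdot \frac{1}{3} = 60$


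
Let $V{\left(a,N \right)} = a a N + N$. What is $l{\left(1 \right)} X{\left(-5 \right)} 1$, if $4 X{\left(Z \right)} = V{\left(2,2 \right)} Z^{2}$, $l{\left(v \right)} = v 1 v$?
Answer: $\frac{125}{2} \approx 62.5$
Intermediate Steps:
$l{\left(v \right)} = v^{2}$ ($l{\left(v \right)} = v v = v^{2}$)
$V{\left(a,N \right)} = N + N a^{2}$ ($V{\left(a,N \right)} = a^{2} N + N = N a^{2} + N = N + N a^{2}$)
$X{\left(Z \right)} = \frac{5 Z^{2}}{2}$ ($X{\left(Z \right)} = \frac{2 \left(1 + 2^{2}\right) Z^{2}}{4} = \frac{2 \left(1 + 4\right) Z^{2}}{4} = \frac{2 \cdot 5 Z^{2}}{4} = \frac{10 Z^{2}}{4} = \frac{5 Z^{2}}{2}$)
$l{\left(1 \right)} X{\left(-5 \right)} 1 = 1^{2} \frac{5 \left(-5\right)^{2}}{2} \cdot 1 = 1 \cdot \frac{5}{2} \cdot 25 \cdot 1 = 1 \cdot \frac{125}{2} \cdot 1 = \frac{125}{2} \cdot 1 = \frac{125}{2}$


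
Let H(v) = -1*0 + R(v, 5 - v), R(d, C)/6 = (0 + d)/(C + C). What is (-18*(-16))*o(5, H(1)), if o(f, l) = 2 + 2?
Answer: 1152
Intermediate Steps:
R(d, C) = 3*d/C (R(d, C) = 6*((0 + d)/(C + C)) = 6*(d/((2*C))) = 6*(d*(1/(2*C))) = 6*(d/(2*C)) = 3*d/C)
H(v) = 3*v/(5 - v) (H(v) = -1*0 + 3*v/(5 - v) = 0 + 3*v/(5 - v) = 3*v/(5 - v))
o(f, l) = 4
(-18*(-16))*o(5, H(1)) = -18*(-16)*4 = 288*4 = 1152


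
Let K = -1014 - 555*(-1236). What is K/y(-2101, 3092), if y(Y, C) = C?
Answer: 342483/1546 ≈ 221.53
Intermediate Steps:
K = 684966 (K = -1014 + 685980 = 684966)
K/y(-2101, 3092) = 684966/3092 = 684966*(1/3092) = 342483/1546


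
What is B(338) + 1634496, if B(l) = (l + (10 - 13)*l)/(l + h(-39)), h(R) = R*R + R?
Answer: 57207347/35 ≈ 1.6345e+6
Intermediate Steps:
h(R) = R + R**2 (h(R) = R**2 + R = R + R**2)
B(l) = -2*l/(1482 + l) (B(l) = (l + (10 - 13)*l)/(l - 39*(1 - 39)) = (l - 3*l)/(l - 39*(-38)) = (-2*l)/(l + 1482) = (-2*l)/(1482 + l) = -2*l/(1482 + l))
B(338) + 1634496 = -2*338/(1482 + 338) + 1634496 = -2*338/1820 + 1634496 = -2*338*1/1820 + 1634496 = -13/35 + 1634496 = 57207347/35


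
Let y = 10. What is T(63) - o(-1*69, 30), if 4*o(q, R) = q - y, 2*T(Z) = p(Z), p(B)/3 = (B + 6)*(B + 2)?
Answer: 26989/4 ≈ 6747.3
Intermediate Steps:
p(B) = 3*(2 + B)*(6 + B) (p(B) = 3*((B + 6)*(B + 2)) = 3*((6 + B)*(2 + B)) = 3*((2 + B)*(6 + B)) = 3*(2 + B)*(6 + B))
T(Z) = 18 + 12*Z + 3*Z²/2 (T(Z) = (36 + 3*Z² + 24*Z)/2 = 18 + 12*Z + 3*Z²/2)
o(q, R) = -5/2 + q/4 (o(q, R) = (q - 1*10)/4 = (q - 10)/4 = (-10 + q)/4 = -5/2 + q/4)
T(63) - o(-1*69, 30) = (18 + 12*63 + (3/2)*63²) - (-5/2 + (-1*69)/4) = (18 + 756 + (3/2)*3969) - (-5/2 + (¼)*(-69)) = (18 + 756 + 11907/2) - (-5/2 - 69/4) = 13455/2 - 1*(-79/4) = 13455/2 + 79/4 = 26989/4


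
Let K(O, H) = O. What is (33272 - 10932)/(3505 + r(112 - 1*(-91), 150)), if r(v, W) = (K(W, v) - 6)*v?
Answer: 22340/32737 ≈ 0.68241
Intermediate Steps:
r(v, W) = v*(-6 + W) (r(v, W) = (W - 6)*v = (-6 + W)*v = v*(-6 + W))
(33272 - 10932)/(3505 + r(112 - 1*(-91), 150)) = (33272 - 10932)/(3505 + (112 - 1*(-91))*(-6 + 150)) = 22340/(3505 + (112 + 91)*144) = 22340/(3505 + 203*144) = 22340/(3505 + 29232) = 22340/32737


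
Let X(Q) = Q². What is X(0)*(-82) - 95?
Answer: -95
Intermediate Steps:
X(0)*(-82) - 95 = 0²*(-82) - 95 = 0*(-82) - 95 = 0 - 95 = -95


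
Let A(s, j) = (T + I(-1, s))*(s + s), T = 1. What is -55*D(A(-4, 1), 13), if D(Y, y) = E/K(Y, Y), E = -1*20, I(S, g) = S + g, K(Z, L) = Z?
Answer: 275/8 ≈ 34.375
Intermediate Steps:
E = -20
A(s, j) = 2*s² (A(s, j) = (1 + (-1 + s))*(s + s) = s*(2*s) = 2*s²)
D(Y, y) = -20/Y
-55*D(A(-4, 1), 13) = -(-1100)/(2*(-4)²) = -(-1100)/(2*16) = -(-1100)/32 = -55*(-5/8) = 275/8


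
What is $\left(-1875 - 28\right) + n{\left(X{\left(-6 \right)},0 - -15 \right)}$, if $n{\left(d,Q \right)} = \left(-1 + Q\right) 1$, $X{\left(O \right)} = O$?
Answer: $-1889$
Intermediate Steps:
$n{\left(d,Q \right)} = -1 + Q$
$\left(-1875 - 28\right) + n{\left(X{\left(-6 \right)},0 - -15 \right)} = \left(-1875 - 28\right) + \left(-1 + \left(0 - -15\right)\right) = \left(-1875 - 28\right) + \left(-1 + \left(0 + 15\right)\right) = -1903 + \left(-1 + 15\right) = -1903 + 14 = -1889$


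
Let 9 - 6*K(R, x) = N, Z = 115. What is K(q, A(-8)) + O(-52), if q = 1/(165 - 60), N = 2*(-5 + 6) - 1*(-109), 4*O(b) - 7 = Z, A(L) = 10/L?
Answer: 27/2 ≈ 13.500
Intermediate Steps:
O(b) = 61/2 (O(b) = 7/4 + (¼)*115 = 7/4 + 115/4 = 61/2)
N = 111 (N = 2*1 + 109 = 2 + 109 = 111)
q = 1/105 ≈ 0.0095238
K(R, x) = -17 (K(R, x) = 3/2 - ⅙*111 = 3/2 - 37/2 = -17)
K(q, A(-8)) + O(-52) = -17 + 61/2 = 27/2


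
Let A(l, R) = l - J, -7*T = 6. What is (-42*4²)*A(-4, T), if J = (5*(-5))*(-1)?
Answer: 19488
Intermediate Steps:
T = -6/7 (T = -⅐*6 = -6/7 ≈ -0.85714)
J = 25 (J = -25*(-1) = 25)
A(l, R) = -25 + l (A(l, R) = l - 1*25 = l - 25 = -25 + l)
(-42*4²)*A(-4, T) = (-42*4²)*(-25 - 4) = -42*16*(-29) = -672*(-29) = 19488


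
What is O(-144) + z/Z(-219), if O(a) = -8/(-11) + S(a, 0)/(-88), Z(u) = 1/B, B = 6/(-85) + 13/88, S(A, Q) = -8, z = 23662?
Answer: 6829547/3740 ≈ 1826.1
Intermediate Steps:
B = 577/7480 (B = 6*(-1/85) + 13*(1/88) = -6/85 + 13/88 = 577/7480 ≈ 0.077139)
Z(u) = 7480/577 (Z(u) = 1/(577/7480) = 7480/577)
O(a) = 9/11 (O(a) = -8/(-11) - 8/(-88) = -8*(-1/11) - 8*(-1/88) = 8/11 + 1/11 = 9/11)
O(-144) + z/Z(-219) = 9/11 + 23662/(7480/577) = 9/11 + 23662*(577/7480) = 9/11 + 6826487/3740 = 6829547/3740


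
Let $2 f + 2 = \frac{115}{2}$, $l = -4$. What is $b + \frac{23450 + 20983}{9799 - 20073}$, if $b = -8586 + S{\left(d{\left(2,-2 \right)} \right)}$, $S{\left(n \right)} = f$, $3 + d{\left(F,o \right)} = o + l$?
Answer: $- \frac{175943787}{20548} \approx -8562.6$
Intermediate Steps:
$f = \frac{111}{4}$ ($f = -1 + \frac{115 \cdot \frac{1}{2}}{2} = -1 + \frac{1}{2} \cdot \frac{115}{2} = -1 + \frac{115}{4} = \frac{111}{4} \approx 27.75$)
$d{\left(F,o \right)} = -7 + o$ ($d{\left(F,o \right)} = -3 + \left(o - 4\right) = -3 + \left(-4 + o\right) = -7 + o$)
$S{\left(n \right)} = \frac{111}{4}$
$b = - \frac{34233}{4}$ ($b = -8586 + \frac{111}{4} = - \frac{34233}{4} \approx -8558.3$)
$b + \frac{23450 + 20983}{9799 - 20073} = - \frac{34233}{4} + \frac{23450 + 20983}{9799 - 20073} = - \frac{34233}{4} + \frac{44433}{-10274} = - \frac{34233}{4} + 44433 \left(- \frac{1}{10274}\right) = - \frac{34233}{4} - \frac{44433}{10274} = - \frac{175943787}{20548}$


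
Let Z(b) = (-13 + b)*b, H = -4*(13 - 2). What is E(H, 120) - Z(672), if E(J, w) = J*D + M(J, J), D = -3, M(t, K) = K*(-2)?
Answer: -442628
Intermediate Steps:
H = -44 (H = -4*11 = -44)
M(t, K) = -2*K
E(J, w) = -5*J (E(J, w) = J*(-3) - 2*J = -3*J - 2*J = -5*J)
Z(b) = b*(-13 + b)
E(H, 120) - Z(672) = -5*(-44) - 672*(-13 + 672) = 220 - 672*659 = 220 - 1*442848 = 220 - 442848 = -442628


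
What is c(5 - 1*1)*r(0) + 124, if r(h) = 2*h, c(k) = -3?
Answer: 124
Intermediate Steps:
c(5 - 1*1)*r(0) + 124 = -6*0 + 124 = -3*0 + 124 = 0 + 124 = 124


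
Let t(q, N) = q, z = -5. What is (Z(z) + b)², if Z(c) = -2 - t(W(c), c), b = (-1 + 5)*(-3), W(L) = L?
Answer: 81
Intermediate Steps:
b = -12 (b = 4*(-3) = -12)
Z(c) = -2 - c
(Z(z) + b)² = ((-2 - 1*(-5)) - 12)² = ((-2 + 5) - 12)² = (3 - 12)² = (-9)² = 81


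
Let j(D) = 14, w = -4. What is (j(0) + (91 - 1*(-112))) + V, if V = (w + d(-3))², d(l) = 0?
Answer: 233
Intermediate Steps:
V = 16 (V = (-4 + 0)² = (-4)² = 16)
(j(0) + (91 - 1*(-112))) + V = (14 + (91 - 1*(-112))) + 16 = (14 + (91 + 112)) + 16 = (14 + 203) + 16 = 217 + 16 = 233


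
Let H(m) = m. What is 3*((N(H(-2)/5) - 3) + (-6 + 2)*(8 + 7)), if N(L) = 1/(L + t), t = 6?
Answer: -5277/28 ≈ -188.46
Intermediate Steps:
N(L) = 1/(6 + L) (N(L) = 1/(L + 6) = 1/(6 + L))
3*((N(H(-2)/5) - 3) + (-6 + 2)*(8 + 7)) = 3*((1/(6 - 2/5) - 3) + (-6 + 2)*(8 + 7)) = 3*((1/(6 - 2*⅕) - 3) - 4*15) = 3*((1/(6 - ⅖) - 3) - 60) = 3*((1/(28/5) - 3) - 60) = 3*((5/28 - 3) - 60) = 3*(-79/28 - 60) = 3*(-1759/28) = -5277/28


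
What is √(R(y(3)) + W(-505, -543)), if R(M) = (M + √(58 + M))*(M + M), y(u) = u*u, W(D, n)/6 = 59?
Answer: √(516 + 18*√67) ≈ 25.755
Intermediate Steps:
W(D, n) = 354 (W(D, n) = 6*59 = 354)
y(u) = u²
R(M) = 2*M*(M + √(58 + M)) (R(M) = (M + √(58 + M))*(2*M) = 2*M*(M + √(58 + M)))
√(R(y(3)) + W(-505, -543)) = √(2*3²*(3² + √(58 + 3²)) + 354) = √(2*9*(9 + √(58 + 9)) + 354) = √(2*9*(9 + √67) + 354) = √((162 + 18*√67) + 354) = √(516 + 18*√67)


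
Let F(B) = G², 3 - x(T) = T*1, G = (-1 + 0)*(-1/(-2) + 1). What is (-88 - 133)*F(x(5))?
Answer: -1989/4 ≈ -497.25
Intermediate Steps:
G = -3/2 (G = -(-1*(-½) + 1) = -(½ + 1) = -1*3/2 = -3/2 ≈ -1.5000)
x(T) = 3 - T
F(B) = 9/4 (F(B) = (-3/2)² = 9/4)
(-88 - 133)*F(x(5)) = (-88 - 133)*(9/4) = -221*9/4 = -1989/4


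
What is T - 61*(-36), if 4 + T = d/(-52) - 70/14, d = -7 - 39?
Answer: 56885/26 ≈ 2187.9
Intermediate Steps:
d = -46
T = -211/26 (T = -4 + (-46/(-52) - 70/14) = -4 + (-46*(-1/52) - 70*1/14) = -4 + (23/26 - 5) = -4 - 107/26 = -211/26 ≈ -8.1154)
T - 61*(-36) = -211/26 - 61*(-36) = -211/26 + 2196 = 56885/26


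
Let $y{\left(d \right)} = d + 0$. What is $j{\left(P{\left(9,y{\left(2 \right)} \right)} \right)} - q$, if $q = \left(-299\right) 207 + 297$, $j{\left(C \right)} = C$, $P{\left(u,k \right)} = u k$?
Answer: $61614$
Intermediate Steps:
$y{\left(d \right)} = d$
$P{\left(u,k \right)} = k u$
$q = -61596$ ($q = -61893 + 297 = -61596$)
$j{\left(P{\left(9,y{\left(2 \right)} \right)} \right)} - q = 2 \cdot 9 - -61596 = 18 + 61596 = 61614$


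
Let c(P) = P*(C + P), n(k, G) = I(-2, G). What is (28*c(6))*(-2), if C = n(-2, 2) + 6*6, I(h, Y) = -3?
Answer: -13104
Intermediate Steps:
n(k, G) = -3
C = 33 (C = -3 + 6*6 = -3 + 36 = 33)
c(P) = P*(33 + P)
(28*c(6))*(-2) = (28*(6*(33 + 6)))*(-2) = (28*(6*39))*(-2) = (28*234)*(-2) = 6552*(-2) = -13104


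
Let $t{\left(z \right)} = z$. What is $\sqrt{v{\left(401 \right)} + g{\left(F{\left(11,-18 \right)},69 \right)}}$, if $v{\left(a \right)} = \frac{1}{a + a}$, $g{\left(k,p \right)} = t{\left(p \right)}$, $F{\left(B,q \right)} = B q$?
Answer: $\frac{\sqrt{44381878}}{802} \approx 8.3067$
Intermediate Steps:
$g{\left(k,p \right)} = p$
$v{\left(a \right)} = \frac{1}{2 a}$
$\sqrt{v{\left(401 \right)} + g{\left(F{\left(11,-18 \right)},69 \right)}} = \sqrt{\frac{1}{2 \cdot 401} + 69} = \sqrt{\frac{1}{2} \cdot \frac{1}{401} + 69} = \sqrt{\frac{1}{802} + 69} = \sqrt{\frac{55339}{802}} = \frac{\sqrt{44381878}}{802}$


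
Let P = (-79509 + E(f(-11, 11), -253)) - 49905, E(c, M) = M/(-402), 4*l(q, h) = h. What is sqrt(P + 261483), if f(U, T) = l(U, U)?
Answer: sqrt(21342980382)/402 ≈ 363.41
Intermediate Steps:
l(q, h) = h/4
f(U, T) = U/4
E(c, M) = -M/402 (E(c, M) = M*(-1/402) = -M/402)
P = -52024175/402 (P = (-79509 - 1/402*(-253)) - 49905 = (-79509 + 253/402) - 49905 = -31962365/402 - 49905 = -52024175/402 ≈ -1.2941e+5)
sqrt(P + 261483) = sqrt(-52024175/402 + 261483) = sqrt(53091991/402) = sqrt(21342980382)/402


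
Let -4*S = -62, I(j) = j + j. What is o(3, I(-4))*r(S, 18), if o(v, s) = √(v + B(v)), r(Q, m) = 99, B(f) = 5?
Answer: 198*√2 ≈ 280.01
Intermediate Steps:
I(j) = 2*j
S = 31/2 (S = -¼*(-62) = 31/2 ≈ 15.500)
o(v, s) = √(5 + v) (o(v, s) = √(v + 5) = √(5 + v))
o(3, I(-4))*r(S, 18) = √(5 + 3)*99 = √8*99 = (2*√2)*99 = 198*√2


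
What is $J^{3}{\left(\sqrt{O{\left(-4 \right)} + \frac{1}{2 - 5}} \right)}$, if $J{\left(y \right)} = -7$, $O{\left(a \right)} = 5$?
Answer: $-343$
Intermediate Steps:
$J^{3}{\left(\sqrt{O{\left(-4 \right)} + \frac{1}{2 - 5}} \right)} = \left(-7\right)^{3} = -343$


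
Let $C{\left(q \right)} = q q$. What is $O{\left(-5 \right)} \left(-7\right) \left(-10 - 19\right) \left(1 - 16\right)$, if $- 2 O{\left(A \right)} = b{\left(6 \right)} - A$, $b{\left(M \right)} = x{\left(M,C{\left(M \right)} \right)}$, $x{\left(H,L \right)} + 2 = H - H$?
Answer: $\frac{9135}{2} \approx 4567.5$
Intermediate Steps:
$C{\left(q \right)} = q^{2}$
$x{\left(H,L \right)} = -2$ ($x{\left(H,L \right)} = -2 + \left(H - H\right) = -2 + 0 = -2$)
$b{\left(M \right)} = -2$
$O{\left(A \right)} = 1 + \frac{A}{2}$ ($O{\left(A \right)} = - \frac{-2 - A}{2} = 1 + \frac{A}{2}$)
$O{\left(-5 \right)} \left(-7\right) \left(-10 - 19\right) \left(1 - 16\right) = \left(1 + \frac{1}{2} \left(-5\right)\right) \left(-7\right) \left(-10 - 19\right) \left(1 - 16\right) = \left(1 - \frac{5}{2}\right) \left(-7\right) \left(\left(-29\right) \left(-15\right)\right) = \left(- \frac{3}{2}\right) \left(-7\right) 435 = \frac{21}{2} \cdot 435 = \frac{9135}{2}$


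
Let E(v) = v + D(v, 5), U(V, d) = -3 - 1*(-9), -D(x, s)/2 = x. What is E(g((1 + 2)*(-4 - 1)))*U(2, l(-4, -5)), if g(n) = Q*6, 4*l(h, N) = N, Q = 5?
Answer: -180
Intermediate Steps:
l(h, N) = N/4
D(x, s) = -2*x
U(V, d) = 6 (U(V, d) = -3 + 9 = 6)
g(n) = 30 (g(n) = 5*6 = 30)
E(v) = -v (E(v) = v - 2*v = -v)
E(g((1 + 2)*(-4 - 1)))*U(2, l(-4, -5)) = -1*30*6 = -30*6 = -180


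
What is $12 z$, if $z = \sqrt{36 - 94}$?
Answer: $12 i \sqrt{58} \approx 91.389 i$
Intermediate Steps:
$z = i \sqrt{58}$ ($z = \sqrt{-58} = i \sqrt{58} \approx 7.6158 i$)
$12 z = 12 i \sqrt{58}$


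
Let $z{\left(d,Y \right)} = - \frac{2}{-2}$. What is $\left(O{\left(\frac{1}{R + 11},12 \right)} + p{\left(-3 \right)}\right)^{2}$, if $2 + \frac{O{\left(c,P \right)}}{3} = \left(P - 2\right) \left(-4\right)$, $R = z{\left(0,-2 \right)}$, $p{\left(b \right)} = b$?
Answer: $16641$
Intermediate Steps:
$z{\left(d,Y \right)} = 1$ ($z{\left(d,Y \right)} = \left(-2\right) \left(- \frac{1}{2}\right) = 1$)
$R = 1$
$O{\left(c,P \right)} = 18 - 12 P$ ($O{\left(c,P \right)} = -6 + 3 \left(P - 2\right) \left(-4\right) = -6 + 3 \left(-2 + P\right) \left(-4\right) = -6 + 3 \left(8 - 4 P\right) = -6 - \left(-24 + 12 P\right) = 18 - 12 P$)
$\left(O{\left(\frac{1}{R + 11},12 \right)} + p{\left(-3 \right)}\right)^{2} = \left(\left(18 - 144\right) - 3\right)^{2} = \left(-126 - 3\right)^{2} = \left(-129\right)^{2} = 16641$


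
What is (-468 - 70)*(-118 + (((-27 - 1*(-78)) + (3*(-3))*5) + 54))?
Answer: 31204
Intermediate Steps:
(-468 - 70)*(-118 + (((-27 - 1*(-78)) + (3*(-3))*5) + 54)) = -538*(-118 + (((-27 + 78) - 9*5) + 54)) = -538*(-118 + ((51 - 45) + 54)) = -538*(-118 + (6 + 54)) = -538*(-118 + 60) = -538*(-58) = 31204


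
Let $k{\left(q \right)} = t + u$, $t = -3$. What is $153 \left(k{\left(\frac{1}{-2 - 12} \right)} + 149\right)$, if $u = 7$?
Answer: $23409$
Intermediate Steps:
$k{\left(q \right)} = 4$ ($k{\left(q \right)} = -3 + 7 = 4$)
$153 \left(k{\left(\frac{1}{-2 - 12} \right)} + 149\right) = 153 \left(4 + 149\right) = 153 \cdot 153 = 23409$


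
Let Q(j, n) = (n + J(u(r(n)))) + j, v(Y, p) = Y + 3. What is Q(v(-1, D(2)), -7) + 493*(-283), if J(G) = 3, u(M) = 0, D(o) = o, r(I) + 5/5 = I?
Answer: -139521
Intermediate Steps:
r(I) = -1 + I
v(Y, p) = 3 + Y
Q(j, n) = 3 + j + n (Q(j, n) = (n + 3) + j = (3 + n) + j = 3 + j + n)
Q(v(-1, D(2)), -7) + 493*(-283) = (3 + (3 - 1) - 7) + 493*(-283) = (3 + 2 - 7) - 139519 = -2 - 139519 = -139521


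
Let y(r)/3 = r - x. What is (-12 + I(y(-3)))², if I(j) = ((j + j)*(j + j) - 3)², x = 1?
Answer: 107792052489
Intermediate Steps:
y(r) = -3 + 3*r (y(r) = 3*(r - 1*1) = 3*(r - 1) = 3*(-1 + r) = -3 + 3*r)
I(j) = (-3 + 4*j²)² (I(j) = ((2*j)*(2*j) - 3)² = (4*j² - 3)² = (-3 + 4*j²)²)
(-12 + I(y(-3)))² = (-12 + (-3 + 4*(-3 + 3*(-3))²)²)² = (-12 + (-3 + 4*(-3 - 9)²)²)² = (-12 + (-3 + 4*(-12)²)²)² = (-12 + (-3 + 4*144)²)² = (-12 + (-3 + 576)²)² = (-12 + 573²)² = (-12 + 328329)² = 328317² = 107792052489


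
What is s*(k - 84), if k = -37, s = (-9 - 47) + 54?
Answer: 242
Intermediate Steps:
s = -2 (s = -56 + 54 = -2)
s*(k - 84) = -2*(-37 - 84) = -2*(-121) = 242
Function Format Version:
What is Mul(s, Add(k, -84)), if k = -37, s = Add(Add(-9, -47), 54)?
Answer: 242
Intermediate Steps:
s = -2 (s = Add(-56, 54) = -2)
Mul(s, Add(k, -84)) = Mul(-2, Add(-37, -84)) = Mul(-2, -121) = 242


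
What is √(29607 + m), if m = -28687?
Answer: 2*√230 ≈ 30.332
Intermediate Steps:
√(29607 + m) = √(29607 - 28687) = √920 = 2*√230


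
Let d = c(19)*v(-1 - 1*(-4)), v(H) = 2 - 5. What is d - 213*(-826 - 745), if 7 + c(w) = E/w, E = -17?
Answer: 6358287/19 ≈ 3.3465e+5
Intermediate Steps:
v(H) = -3
c(w) = -7 - 17/w
d = 450/19 (d = (-7 - 17/19)*(-3) = -150/19*(-3) = 450/19 ≈ 23.684)
d - 213*(-826 - 745) = 450/19 - 213*(-826 - 745) = 450/19 - 213*(-1571) = 450/19 + 334623 = 6358287/19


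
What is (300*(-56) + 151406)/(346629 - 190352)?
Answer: 134606/156277 ≈ 0.86133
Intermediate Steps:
(300*(-56) + 151406)/(346629 - 190352) = (-16800 + 151406)/156277 = 134606*(1/156277) = 134606/156277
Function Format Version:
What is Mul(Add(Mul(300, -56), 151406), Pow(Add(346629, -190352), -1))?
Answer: Rational(134606, 156277) ≈ 0.86133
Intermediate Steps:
Mul(Add(Mul(300, -56), 151406), Pow(Add(346629, -190352), -1)) = Mul(Add(-16800, 151406), Pow(156277, -1)) = Mul(134606, Rational(1, 156277)) = Rational(134606, 156277)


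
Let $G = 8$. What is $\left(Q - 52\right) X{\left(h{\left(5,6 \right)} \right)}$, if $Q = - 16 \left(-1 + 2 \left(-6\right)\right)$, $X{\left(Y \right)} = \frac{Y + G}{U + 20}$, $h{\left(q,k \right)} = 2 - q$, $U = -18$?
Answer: $390$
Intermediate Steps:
$X{\left(Y \right)} = 4 + \frac{Y}{2}$ ($X{\left(Y \right)} = \frac{Y + 8}{-18 + 20} = \frac{8 + Y}{2} = \left(8 + Y\right) \frac{1}{2} = 4 + \frac{Y}{2}$)
$Q = 208$ ($Q = - 16 \left(-1 - 12\right) = \left(-16\right) \left(-13\right) = 208$)
$\left(Q - 52\right) X{\left(h{\left(5,6 \right)} \right)} = \left(208 - 52\right) \left(4 + \frac{2 - 5}{2}\right) = 156 \left(4 + \frac{2 - 5}{2}\right) = 156 \left(4 + \frac{1}{2} \left(-3\right)\right) = 156 \left(4 - \frac{3}{2}\right) = 156 \cdot \frac{5}{2} = 390$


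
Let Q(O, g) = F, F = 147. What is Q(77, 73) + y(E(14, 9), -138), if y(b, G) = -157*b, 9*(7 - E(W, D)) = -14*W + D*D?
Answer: -26623/9 ≈ -2958.1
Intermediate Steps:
E(W, D) = 7 - D²/9 + 14*W/9 (E(W, D) = 7 - (-14*W + D*D)/9 = 7 - (-14*W + D²)/9 = 7 - (D² - 14*W)/9 = 7 + (-D²/9 + 14*W/9) = 7 - D²/9 + 14*W/9)
Q(O, g) = 147
Q(77, 73) + y(E(14, 9), -138) = 147 - 157*(7 - ⅑*9² + (14/9)*14) = 147 - 157*(7 - ⅑*81 + 196/9) = 147 - 157*(7 - 9 + 196/9) = 147 - 157*178/9 = 147 - 27946/9 = -26623/9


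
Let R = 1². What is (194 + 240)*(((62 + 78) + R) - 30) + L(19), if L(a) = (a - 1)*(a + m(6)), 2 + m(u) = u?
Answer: 48588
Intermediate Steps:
m(u) = -2 + u
R = 1
L(a) = (-1 + a)*(4 + a) (L(a) = (a - 1)*(a + (-2 + 6)) = (-1 + a)*(a + 4) = (-1 + a)*(4 + a))
(194 + 240)*(((62 + 78) + R) - 30) + L(19) = (194 + 240)*(((62 + 78) + 1) - 30) + (-4 + 19² + 3*19) = 434*((140 + 1) - 30) + (-4 + 361 + 57) = 434*(141 - 30) + 414 = 434*111 + 414 = 48174 + 414 = 48588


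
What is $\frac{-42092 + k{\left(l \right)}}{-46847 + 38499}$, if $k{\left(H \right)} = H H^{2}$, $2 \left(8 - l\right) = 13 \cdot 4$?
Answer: $\frac{11981}{2087} \approx 5.7408$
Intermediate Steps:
$l = -18$ ($l = 8 - \frac{13 \cdot 4}{2} = 8 - 26 = -18$)
$k{\left(H \right)} = H^{3}$
$\frac{-42092 + k{\left(l \right)}}{-46847 + 38499} = \frac{-42092 + \left(-18\right)^{3}}{-46847 + 38499} = \frac{-42092 - 5832}{-8348} = \left(-47924\right) \left(- \frac{1}{8348}\right) = \frac{11981}{2087}$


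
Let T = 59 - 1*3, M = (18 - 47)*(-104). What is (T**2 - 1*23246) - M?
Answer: -23126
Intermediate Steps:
M = 3016 (M = -29*(-104) = 3016)
T = 56 (T = 59 - 3 = 56)
(T**2 - 1*23246) - M = (56**2 - 1*23246) - 1*3016 = (3136 - 23246) - 3016 = -20110 - 3016 = -23126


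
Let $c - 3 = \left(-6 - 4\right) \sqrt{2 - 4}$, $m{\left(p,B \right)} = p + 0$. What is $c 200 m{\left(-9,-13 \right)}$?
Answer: $-5400 + 18000 i \sqrt{2} \approx -5400.0 + 25456.0 i$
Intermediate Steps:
$m{\left(p,B \right)} = p$
$c = 3 - 10 i \sqrt{2}$ ($c = 3 + \left(-6 - 4\right) \sqrt{2 - 4} = 3 - 10 \sqrt{-2} = 3 - 10 i \sqrt{2} \approx 3.0 - 14.142 i$)
$c 200 m{\left(-9,-13 \right)} = \left(3 - 10 i \sqrt{2}\right) 200 \left(-9\right) = \left(600 - 2000 i \sqrt{2}\right) \left(-9\right) = -5400 + 18000 i \sqrt{2}$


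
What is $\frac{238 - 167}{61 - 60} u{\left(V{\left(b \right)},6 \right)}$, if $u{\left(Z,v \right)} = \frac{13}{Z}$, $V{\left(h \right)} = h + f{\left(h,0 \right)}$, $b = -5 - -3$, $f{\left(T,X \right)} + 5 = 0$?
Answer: $- \frac{923}{7} \approx -131.86$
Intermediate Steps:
$f{\left(T,X \right)} = -5$ ($f{\left(T,X \right)} = -5 + 0 = -5$)
$b = -2$ ($b = -5 + 3 = -2$)
$V{\left(h \right)} = -5 + h$ ($V{\left(h \right)} = h - 5 = -5 + h$)
$\frac{238 - 167}{61 - 60} u{\left(V{\left(b \right)},6 \right)} = \frac{238 - 167}{61 - 60} \frac{13}{-5 - 2} = \frac{71}{1} \frac{13}{-7} = 71 \cdot 1 \cdot 13 \left(- \frac{1}{7}\right) = 71 \left(- \frac{13}{7}\right) = - \frac{923}{7}$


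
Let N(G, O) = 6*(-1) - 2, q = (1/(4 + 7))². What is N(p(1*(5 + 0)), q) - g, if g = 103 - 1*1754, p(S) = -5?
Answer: 1643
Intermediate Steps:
q = 1/121 (q = (1/11)² = 1/121 ≈ 0.0082645)
g = -1651 (g = 103 - 1754 = -1651)
N(G, O) = -8 (N(G, O) = -6 - 2 = -8)
N(p(1*(5 + 0)), q) - g = -8 - 1*(-1651) = -8 + 1651 = 1643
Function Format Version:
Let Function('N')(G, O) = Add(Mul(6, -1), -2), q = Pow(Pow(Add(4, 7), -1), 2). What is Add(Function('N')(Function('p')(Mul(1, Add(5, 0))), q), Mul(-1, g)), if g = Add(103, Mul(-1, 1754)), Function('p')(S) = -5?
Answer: 1643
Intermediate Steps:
q = Rational(1, 121) (q = Pow(Pow(11, -1), 2) = Pow(Rational(1, 11), 2) = Rational(1, 121) ≈ 0.0082645)
g = -1651 (g = Add(103, -1754) = -1651)
Function('N')(G, O) = -8 (Function('N')(G, O) = Add(-6, -2) = -8)
Add(Function('N')(Function('p')(Mul(1, Add(5, 0))), q), Mul(-1, g)) = Add(-8, Mul(-1, -1651)) = Add(-8, 1651) = 1643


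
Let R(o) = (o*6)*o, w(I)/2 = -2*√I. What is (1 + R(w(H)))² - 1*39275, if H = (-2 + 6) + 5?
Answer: 708950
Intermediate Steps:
H = 9 (H = 4 + 5 = 9)
w(I) = -4*√I (w(I) = 2*(-2*√I) = -4*√I)
R(o) = 6*o² (R(o) = (6*o)*o = 6*o²)
(1 + R(w(H)))² - 1*39275 = (1 + 6*(-4*√9)²)² - 1*39275 = (1 + 6*(-4*3)²)² - 39275 = (1 + 6*(-12)²)² - 39275 = (1 + 6*144)² - 39275 = (1 + 864)² - 39275 = 865² - 39275 = 748225 - 39275 = 708950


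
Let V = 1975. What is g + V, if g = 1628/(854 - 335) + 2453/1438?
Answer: 1477600121/746322 ≈ 1979.8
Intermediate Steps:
g = 3614171/746322 (g = 1628/519 + 2453*(1/1438) = 1628*(1/519) + 2453/1438 = 1628/519 + 2453/1438 = 3614171/746322 ≈ 4.8426)
g + V = 3614171/746322 + 1975 = 1477600121/746322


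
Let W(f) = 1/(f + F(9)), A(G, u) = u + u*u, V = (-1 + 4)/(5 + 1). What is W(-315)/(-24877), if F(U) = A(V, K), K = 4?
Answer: 1/7338715 ≈ 1.3626e-7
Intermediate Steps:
V = ½ (V = 3/6 = 3*(⅙) = ½ ≈ 0.50000)
A(G, u) = u + u²
F(U) = 20 (F(U) = 4*(1 + 4) = 4*5 = 20)
W(f) = 1/(20 + f) (W(f) = 1/(f + 20) = 1/(20 + f))
W(-315)/(-24877) = 1/((20 - 315)*(-24877)) = -1/24877/(-295) = -1/295*(-1/24877) = 1/7338715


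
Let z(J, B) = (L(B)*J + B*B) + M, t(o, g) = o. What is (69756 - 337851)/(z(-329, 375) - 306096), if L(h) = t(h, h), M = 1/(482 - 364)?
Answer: 31635210/34083827 ≈ 0.92816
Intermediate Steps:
M = 1/118 ≈ 0.0084746
L(h) = h
z(J, B) = 1/118 + B² + B*J (z(J, B) = (B*J + B*B) + 1/118 = (B*J + B²) + 1/118 = (B² + B*J) + 1/118 = 1/118 + B² + B*J)
(69756 - 337851)/(z(-329, 375) - 306096) = (69756 - 337851)/((1/118 + 375² + 375*(-329)) - 306096) = -268095/((1/118 + 140625 - 123375) - 306096) = -268095/(2035501/118 - 306096) = -268095/(-34083827/118) = -268095*(-118/34083827) = 31635210/34083827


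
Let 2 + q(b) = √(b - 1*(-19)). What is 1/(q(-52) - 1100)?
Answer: -1102/1214437 - I*√33/1214437 ≈ -0.00090742 - 4.7302e-6*I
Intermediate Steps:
q(b) = -2 + √(19 + b) (q(b) = -2 + √(b - 1*(-19)) = -2 + √(b + 19) = -2 + √(19 + b))
1/(q(-52) - 1100) = 1/((-2 + √(19 - 52)) - 1100) = 1/((-2 + √(-33)) - 1100) = 1/((-2 + I*√33) - 1100) = 1/(-1102 + I*√33)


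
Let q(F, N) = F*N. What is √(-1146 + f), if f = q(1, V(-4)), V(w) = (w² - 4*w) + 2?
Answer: 2*I*√278 ≈ 33.347*I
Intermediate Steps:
V(w) = 2 + w² - 4*w
f = 34 (f = 1*(2 + (-4)² - 4*(-4)) = 1*(2 + 16 + 16) = 1*34 = 34)
√(-1146 + f) = √(-1146 + 34) = √(-1112) = 2*I*√278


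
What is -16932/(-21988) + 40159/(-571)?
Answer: -218336980/3138787 ≈ -69.561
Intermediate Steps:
-16932/(-21988) + 40159/(-571) = -16932*(-1/21988) + 40159*(-1/571) = 4233/5497 - 40159/571 = -218336980/3138787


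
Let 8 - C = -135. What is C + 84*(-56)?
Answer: -4561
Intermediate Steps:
C = 143 (C = 8 - 1*(-135) = 8 + 135 = 143)
C + 84*(-56) = 143 + 84*(-56) = 143 - 4704 = -4561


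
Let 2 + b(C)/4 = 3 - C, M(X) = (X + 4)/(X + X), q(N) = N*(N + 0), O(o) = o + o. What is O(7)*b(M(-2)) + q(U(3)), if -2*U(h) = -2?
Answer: 85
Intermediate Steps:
O(o) = 2*o
U(h) = 1 (U(h) = -1/2*(-2) = 1)
q(N) = N**2 (q(N) = N*N = N**2)
M(X) = (4 + X)/(2*X) (M(X) = (4 + X)/((2*X)) = (4 + X)*(1/(2*X)) = (4 + X)/(2*X))
b(C) = 4 - 4*C (b(C) = -8 + 4*(3 - C) = -8 + (12 - 4*C) = 4 - 4*C)
O(7)*b(M(-2)) + q(U(3)) = (2*7)*(4 - 2*(4 - 2)/(-2)) + 1**2 = 14*(4 - 2*(-1)*2/2) + 1 = 14*(4 - 4*(-1/2)) + 1 = 14*(4 + 2) + 1 = 14*6 + 1 = 84 + 1 = 85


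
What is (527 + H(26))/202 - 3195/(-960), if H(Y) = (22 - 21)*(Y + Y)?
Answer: 40041/6464 ≈ 6.1945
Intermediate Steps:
H(Y) = 2*Y (H(Y) = 1*(2*Y) = 2*Y)
(527 + H(26))/202 - 3195/(-960) = (527 + 2*26)/202 - 3195/(-960) = (527 + 52)*(1/202) - 3195*(-1/960) = 579*(1/202) + 213/64 = 579/202 + 213/64 = 40041/6464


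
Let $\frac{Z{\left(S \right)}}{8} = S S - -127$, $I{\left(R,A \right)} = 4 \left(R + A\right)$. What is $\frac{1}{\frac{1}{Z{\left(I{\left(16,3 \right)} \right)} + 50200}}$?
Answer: $97424$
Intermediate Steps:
$I{\left(R,A \right)} = 4 A + 4 R$ ($I{\left(R,A \right)} = 4 \left(A + R\right) = 4 A + 4 R$)
$Z{\left(S \right)} = 1016 + 8 S^{2}$ ($Z{\left(S \right)} = 8 \left(S S - -127\right) = 8 \left(S^{2} + 127\right) = 8 \left(127 + S^{2}\right) = 1016 + 8 S^{2}$)
$\frac{1}{\frac{1}{Z{\left(I{\left(16,3 \right)} \right)} + 50200}} = \frac{1}{\frac{1}{\left(1016 + 8 \left(4 \cdot 3 + 4 \cdot 16\right)^{2}\right) + 50200}} = \frac{1}{\frac{1}{\left(1016 + 8 \left(12 + 64\right)^{2}\right) + 50200}} = \frac{1}{\frac{1}{\left(1016 + 8 \cdot 76^{2}\right) + 50200}} = \frac{1}{\frac{1}{\left(1016 + 8 \cdot 5776\right) + 50200}} = \frac{1}{\frac{1}{\left(1016 + 46208\right) + 50200}} = \frac{1}{\frac{1}{47224 + 50200}} = \frac{1}{\frac{1}{97424}} = 97424$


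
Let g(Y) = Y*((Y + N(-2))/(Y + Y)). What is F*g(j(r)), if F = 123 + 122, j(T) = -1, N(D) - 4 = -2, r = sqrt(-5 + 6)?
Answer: 245/2 ≈ 122.50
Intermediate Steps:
r = 1 (r = sqrt(1) = 1)
N(D) = 2 (N(D) = 4 - 2 = 2)
g(Y) = 1 + Y/2 (g(Y) = Y*((Y + 2)/(Y + Y)) = Y*((2 + Y)/((2*Y))) = Y*((2 + Y)*(1/(2*Y))) = Y*((2 + Y)/(2*Y)) = 1 + Y/2)
F = 245
F*g(j(r)) = 245*(1 + (1/2)*(-1)) = 245*(1 - 1/2) = 245*(1/2) = 245/2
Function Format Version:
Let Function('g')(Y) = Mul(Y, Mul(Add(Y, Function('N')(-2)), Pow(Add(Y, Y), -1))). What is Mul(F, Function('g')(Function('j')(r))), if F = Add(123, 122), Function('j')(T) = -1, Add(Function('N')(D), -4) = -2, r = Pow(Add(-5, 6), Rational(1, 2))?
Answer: Rational(245, 2) ≈ 122.50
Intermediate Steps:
r = 1 (r = Pow(1, Rational(1, 2)) = 1)
Function('N')(D) = 2 (Function('N')(D) = Add(4, -2) = 2)
Function('g')(Y) = Add(1, Mul(Rational(1, 2), Y)) (Function('g')(Y) = Mul(Y, Mul(Add(Y, 2), Pow(Add(Y, Y), -1))) = Mul(Y, Mul(Add(2, Y), Pow(Mul(2, Y), -1))) = Mul(Y, Mul(Add(2, Y), Mul(Rational(1, 2), Pow(Y, -1)))) = Mul(Y, Mul(Rational(1, 2), Pow(Y, -1), Add(2, Y))) = Add(1, Mul(Rational(1, 2), Y)))
F = 245
Mul(F, Function('g')(Function('j')(r))) = Mul(245, Add(1, Mul(Rational(1, 2), -1))) = Mul(245, Add(1, Rational(-1, 2))) = Mul(245, Rational(1, 2)) = Rational(245, 2)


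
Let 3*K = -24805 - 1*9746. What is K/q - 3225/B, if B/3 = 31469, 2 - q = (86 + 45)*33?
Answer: 357783398/135977549 ≈ 2.6312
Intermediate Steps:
q = -4321 (q = 2 - (86 + 45)*33 = 2 - 131*33 = 2 - 1*4323 = 2 - 4323 = -4321)
B = 94407 (B = 3*31469 = 94407)
K = -11517 (K = (-24805 - 1*9746)/3 = (-24805 - 9746)/3 = (1/3)*(-34551) = -11517)
K/q - 3225/B = -11517/(-4321) - 3225/94407 = -11517*(-1/4321) - 3225*1/94407 = 11517/4321 - 1075/31469 = 357783398/135977549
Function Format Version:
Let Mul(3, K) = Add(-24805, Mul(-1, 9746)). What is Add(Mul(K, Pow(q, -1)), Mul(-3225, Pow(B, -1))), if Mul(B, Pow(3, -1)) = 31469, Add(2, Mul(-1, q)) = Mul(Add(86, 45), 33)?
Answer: Rational(357783398, 135977549) ≈ 2.6312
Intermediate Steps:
q = -4321 (q = Add(2, Mul(-1, Mul(Add(86, 45), 33))) = Add(2, Mul(-1, Mul(131, 33))) = Add(2, Mul(-1, 4323)) = Add(2, -4323) = -4321)
B = 94407 (B = Mul(3, 31469) = 94407)
K = -11517 (K = Mul(Rational(1, 3), Add(-24805, Mul(-1, 9746))) = Mul(Rational(1, 3), Add(-24805, -9746)) = Mul(Rational(1, 3), -34551) = -11517)
Add(Mul(K, Pow(q, -1)), Mul(-3225, Pow(B, -1))) = Add(Mul(-11517, Pow(-4321, -1)), Mul(-3225, Pow(94407, -1))) = Add(Mul(-11517, Rational(-1, 4321)), Mul(-3225, Rational(1, 94407))) = Add(Rational(11517, 4321), Rational(-1075, 31469)) = Rational(357783398, 135977549)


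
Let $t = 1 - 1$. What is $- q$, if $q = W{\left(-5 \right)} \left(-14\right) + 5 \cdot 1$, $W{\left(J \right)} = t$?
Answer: $-5$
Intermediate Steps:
$t = 0$
$W{\left(J \right)} = 0$
$q = 5$ ($q = 0 \left(-14\right) + 5 \cdot 1 = 0 + 5 = 5$)
$- q = \left(-1\right) 5 = -5$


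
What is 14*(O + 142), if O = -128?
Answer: 196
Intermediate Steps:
14*(O + 142) = 14*(-128 + 142) = 14*14 = 196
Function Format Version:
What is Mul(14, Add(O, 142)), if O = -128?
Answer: 196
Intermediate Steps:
Mul(14, Add(O, 142)) = Mul(14, Add(-128, 142)) = Mul(14, 14) = 196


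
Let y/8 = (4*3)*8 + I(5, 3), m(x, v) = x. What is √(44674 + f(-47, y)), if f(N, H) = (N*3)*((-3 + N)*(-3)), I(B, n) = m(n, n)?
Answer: 2*√5881 ≈ 153.38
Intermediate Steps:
I(B, n) = n
y = 792 (y = 8*((4*3)*8 + 3) = 8*(12*8 + 3) = 8*(96 + 3) = 8*99 = 792)
f(N, H) = 3*N*(9 - 3*N) (f(N, H) = (3*N)*(9 - 3*N) = 3*N*(9 - 3*N))
√(44674 + f(-47, y)) = √(44674 + 9*(-47)*(3 - 1*(-47))) = √(44674 + 9*(-47)*(3 + 47)) = √(44674 + 9*(-47)*50) = √(44674 - 21150) = √23524 = 2*√5881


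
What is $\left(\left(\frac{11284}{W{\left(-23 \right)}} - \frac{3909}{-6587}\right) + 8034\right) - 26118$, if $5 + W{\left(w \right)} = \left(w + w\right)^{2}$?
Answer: $- \frac{251378279581}{13905157} \approx -18078.0$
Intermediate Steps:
$W{\left(w \right)} = -5 + 4 w^{2}$ ($W{\left(w \right)} = -5 + \left(w + w\right)^{2} = -5 + \left(2 w\right)^{2} = -5 + 4 w^{2}$)
$\left(\left(\frac{11284}{W{\left(-23 \right)}} - \frac{3909}{-6587}\right) + 8034\right) - 26118 = \left(\left(\frac{11284}{-5 + 4 \left(-23\right)^{2}} - \frac{3909}{-6587}\right) + 8034\right) - 26118 = \left(\left(\frac{11284}{-5 + 4 \cdot 529} - - \frac{3909}{6587}\right) + 8034\right) - 26118 = \left(\left(\frac{11284}{-5 + 2116} + \frac{3909}{6587}\right) + 8034\right) - 26118 = \left(\left(\frac{11284}{2111} + \frac{3909}{6587}\right) + 8034\right) - 26118 = \left(\frac{82579607}{13905157} + 8034\right) - 26118 = \frac{111796610945}{13905157} - 26118 = - \frac{251378279581}{13905157}$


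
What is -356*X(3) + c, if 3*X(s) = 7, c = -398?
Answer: -3686/3 ≈ -1228.7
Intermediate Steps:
X(s) = 7/3 (X(s) = (⅓)*7 = 7/3)
-356*X(3) + c = -356*7/3 - 398 = -2492/3 - 398 = -3686/3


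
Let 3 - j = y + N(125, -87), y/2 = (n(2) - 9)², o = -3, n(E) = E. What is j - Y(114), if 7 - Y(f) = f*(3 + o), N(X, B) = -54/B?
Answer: -2976/29 ≈ -102.62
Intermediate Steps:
Y(f) = 7 (Y(f) = 7 - f*(3 - 3) = 7 - f*0 = 7 - 1*0 = 7 + 0 = 7)
y = 98 (y = 2*(2 - 9)² = 2*(-7)² = 2*49 = 98)
j = -2773/29 (j = 3 - (98 - 54/(-87)) = 3 - (98 - 54*(-1/87)) = 3 - (98 + 18/29) = 3 - 1*2860/29 = 3 - 2860/29 = -2773/29 ≈ -95.621)
j - Y(114) = -2773/29 - 1*7 = -2773/29 - 7 = -2976/29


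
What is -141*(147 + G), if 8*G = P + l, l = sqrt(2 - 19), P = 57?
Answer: -173853/8 - 141*I*sqrt(17)/8 ≈ -21732.0 - 72.67*I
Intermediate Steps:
l = I*sqrt(17) (l = sqrt(-17) = I*sqrt(17) ≈ 4.1231*I)
G = 57/8 + I*sqrt(17)/8 (G = (57 + I*sqrt(17))/8 = 57/8 + I*sqrt(17)/8 ≈ 7.125 + 0.51539*I)
-141*(147 + G) = -141*(147 + (57/8 + I*sqrt(17)/8)) = -141*(1233/8 + I*sqrt(17)/8) = -173853/8 - 141*I*sqrt(17)/8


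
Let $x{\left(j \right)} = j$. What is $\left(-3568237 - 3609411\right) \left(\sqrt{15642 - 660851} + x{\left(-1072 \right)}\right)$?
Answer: $7694438656 - 7177648 i \sqrt{645209} \approx 7.6944 \cdot 10^{9} - 5.7654 \cdot 10^{9} i$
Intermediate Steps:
$\left(-3568237 - 3609411\right) \left(\sqrt{15642 - 660851} + x{\left(-1072 \right)}\right) = \left(-3568237 - 3609411\right) \left(\sqrt{15642 - 660851} - 1072\right) = - 7177648 \left(\sqrt{15642 + \left(-956982 + 296131\right)} - 1072\right) = - 7177648 \left(\sqrt{15642 - 660851} - 1072\right) = - 7177648 \left(\sqrt{-645209} - 1072\right) = - 7177648 \left(i \sqrt{645209} - 1072\right) = - 7177648 \left(-1072 + i \sqrt{645209}\right) = 7694438656 - 7177648 i \sqrt{645209}$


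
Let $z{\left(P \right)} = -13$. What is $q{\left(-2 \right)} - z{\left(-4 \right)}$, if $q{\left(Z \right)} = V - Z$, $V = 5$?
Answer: $20$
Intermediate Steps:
$q{\left(Z \right)} = 5 - Z$
$q{\left(-2 \right)} - z{\left(-4 \right)} = \left(5 - -2\right) - -13 = \left(5 + 2\right) + 13 = 7 + 13 = 20$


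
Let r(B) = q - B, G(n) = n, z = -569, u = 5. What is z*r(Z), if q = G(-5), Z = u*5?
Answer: 17070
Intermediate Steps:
Z = 25 (Z = 5*5 = 25)
q = -5
r(B) = -5 - B
z*r(Z) = -569*(-5 - 1*25) = -569*(-5 - 25) = -569*(-30) = 17070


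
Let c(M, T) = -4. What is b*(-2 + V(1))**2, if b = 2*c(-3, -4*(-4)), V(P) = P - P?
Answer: -32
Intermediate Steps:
V(P) = 0
b = -8 (b = 2*(-4) = -8)
b*(-2 + V(1))**2 = -8*(-2 + 0)**2 = -8*(-2)**2 = -8*4 = -32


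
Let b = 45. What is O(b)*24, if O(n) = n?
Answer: 1080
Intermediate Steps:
O(b)*24 = 45*24 = 1080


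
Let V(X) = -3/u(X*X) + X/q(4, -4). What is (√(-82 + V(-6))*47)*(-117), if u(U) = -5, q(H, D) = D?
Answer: -5499*I*√7990/10 ≈ -49154.0*I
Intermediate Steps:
V(X) = ⅗ - X/4 (V(X) = -3/(-5) + X/(-4) = -3*(-⅕) + X*(-¼) = ⅗ - X/4)
(√(-82 + V(-6))*47)*(-117) = (√(-82 + (⅗ - ¼*(-6)))*47)*(-117) = (√(-82 + (⅗ + 3/2))*47)*(-117) = (√(-82 + 21/10)*47)*(-117) = (√(-799/10)*47)*(-117) = ((I*√7990/10)*47)*(-117) = (47*I*√7990/10)*(-117) = -5499*I*√7990/10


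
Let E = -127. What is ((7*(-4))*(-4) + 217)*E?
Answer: -41783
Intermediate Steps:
((7*(-4))*(-4) + 217)*E = ((7*(-4))*(-4) + 217)*(-127) = (-28*(-4) + 217)*(-127) = (112 + 217)*(-127) = 329*(-127) = -41783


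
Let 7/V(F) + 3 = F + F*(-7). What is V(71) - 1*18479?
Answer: -7927498/429 ≈ -18479.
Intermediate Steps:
V(F) = 7/(-3 - 6*F) (V(F) = 7/(-3 + (F + F*(-7))) = 7/(-3 + (F - 7*F)) = 7/(-3 - 6*F))
V(71) - 1*18479 = -7/(3 + 6*71) - 1*18479 = -7/(3 + 426) - 18479 = -7/429 - 18479 = -7927498/429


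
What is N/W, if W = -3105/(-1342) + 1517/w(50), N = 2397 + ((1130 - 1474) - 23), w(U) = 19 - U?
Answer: -84452060/1939559 ≈ -43.542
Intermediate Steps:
N = 2030 (N = 2397 + (-344 - 23) = 2397 - 367 = 2030)
W = -1939559/41602 (W = -3105/(-1342) + 1517/(19 - 1*50) = -3105*(-1/1342) + 1517/(19 - 50) = 3105/1342 + 1517/(-31) = 3105/1342 + 1517*(-1/31) = 3105/1342 - 1517/31 = -1939559/41602 ≈ -46.622)
N/W = 2030/(-1939559/41602) = 2030*(-41602/1939559) = -84452060/1939559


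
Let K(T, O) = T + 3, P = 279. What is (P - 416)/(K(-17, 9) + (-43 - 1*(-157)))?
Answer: -137/100 ≈ -1.3700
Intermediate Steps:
K(T, O) = 3 + T
(P - 416)/(K(-17, 9) + (-43 - 1*(-157))) = (279 - 416)/((3 - 17) + (-43 - 1*(-157))) = -137/(-14 + (-43 + 157)) = -137/(-14 + 114) = -137/100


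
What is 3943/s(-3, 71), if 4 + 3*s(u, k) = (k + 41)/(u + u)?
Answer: -35487/68 ≈ -521.87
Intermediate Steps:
s(u, k) = -4/3 + (41 + k)/(6*u) (s(u, k) = -4/3 + ((k + 41)/(u + u))/3 = -4/3 + ((41 + k)/((2*u)))/3 = -4/3 + ((41 + k)*(1/(2*u)))/3 = -4/3 + ((41 + k)/(2*u))/3 = -4/3 + (41 + k)/(6*u))
3943/s(-3, 71) = 3943/(((1/6)*(41 + 71 - 8*(-3))/(-3))) = 3943/(((1/6)*(-1/3)*(41 + 71 + 24))) = 3943/(((1/6)*(-1/3)*136)) = 3943/(-68/9) = 3943*(-9/68) = -35487/68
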